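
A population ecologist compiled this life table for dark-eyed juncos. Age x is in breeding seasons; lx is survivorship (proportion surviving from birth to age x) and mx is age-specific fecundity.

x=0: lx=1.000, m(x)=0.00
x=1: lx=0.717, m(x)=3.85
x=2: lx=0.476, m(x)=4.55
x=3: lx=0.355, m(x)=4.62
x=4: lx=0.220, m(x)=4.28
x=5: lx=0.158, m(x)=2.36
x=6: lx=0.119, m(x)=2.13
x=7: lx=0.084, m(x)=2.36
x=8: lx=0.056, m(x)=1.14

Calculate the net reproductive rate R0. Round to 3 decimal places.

8.396

lx·mx by age: 0, 2.76045, 2.1658, 1.6401, 0.9416, 0.37288, 0.25347, 0.19824, 0.06384
R0 = Σ lx·mx = 8.39638 → 8.396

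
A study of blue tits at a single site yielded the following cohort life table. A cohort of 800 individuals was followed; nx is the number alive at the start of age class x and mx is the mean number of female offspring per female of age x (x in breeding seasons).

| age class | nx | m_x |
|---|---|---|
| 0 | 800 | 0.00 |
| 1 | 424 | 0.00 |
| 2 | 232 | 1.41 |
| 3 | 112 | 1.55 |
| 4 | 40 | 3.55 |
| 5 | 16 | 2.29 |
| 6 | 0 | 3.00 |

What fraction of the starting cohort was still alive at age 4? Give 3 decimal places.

0.050

l_4 = n_4/n_0 = 40/800 = 0.05 → 0.050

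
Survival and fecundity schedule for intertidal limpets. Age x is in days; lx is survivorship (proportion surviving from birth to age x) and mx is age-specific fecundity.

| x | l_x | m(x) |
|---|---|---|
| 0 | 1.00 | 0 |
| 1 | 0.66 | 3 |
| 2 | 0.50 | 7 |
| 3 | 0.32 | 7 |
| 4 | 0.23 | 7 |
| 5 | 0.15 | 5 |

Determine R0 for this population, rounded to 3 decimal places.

10.080

lx·mx by age: 0, 1.98, 3.5, 2.24, 1.61, 0.75
R0 = Σ lx·mx = 10.08 → 10.080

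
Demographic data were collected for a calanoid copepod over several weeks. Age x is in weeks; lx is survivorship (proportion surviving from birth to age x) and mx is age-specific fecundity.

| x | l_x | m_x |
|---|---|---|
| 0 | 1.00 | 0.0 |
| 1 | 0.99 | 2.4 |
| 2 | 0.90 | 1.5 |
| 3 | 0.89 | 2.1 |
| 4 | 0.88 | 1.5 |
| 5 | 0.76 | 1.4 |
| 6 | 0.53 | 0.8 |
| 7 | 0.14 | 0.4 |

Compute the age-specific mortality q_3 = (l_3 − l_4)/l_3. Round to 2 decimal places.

q_3 = (l_3 − l_4) / l_3 = (0.89 − 0.88) / 0.89
     = 0.01 / 0.89 = 0.011236… → 0.01

0.01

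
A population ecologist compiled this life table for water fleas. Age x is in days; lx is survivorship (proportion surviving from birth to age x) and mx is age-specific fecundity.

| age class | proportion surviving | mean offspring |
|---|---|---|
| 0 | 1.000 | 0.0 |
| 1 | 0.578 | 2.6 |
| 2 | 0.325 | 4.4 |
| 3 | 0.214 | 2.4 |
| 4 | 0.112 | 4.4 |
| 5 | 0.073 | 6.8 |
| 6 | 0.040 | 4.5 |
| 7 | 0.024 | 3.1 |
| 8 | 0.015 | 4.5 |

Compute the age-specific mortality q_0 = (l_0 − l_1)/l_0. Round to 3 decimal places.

0.422

q_0 = (l_0 − l_1) / l_0 = (1 − 0.578) / 1
     = 0.422 / 1 = 0.422 → 0.422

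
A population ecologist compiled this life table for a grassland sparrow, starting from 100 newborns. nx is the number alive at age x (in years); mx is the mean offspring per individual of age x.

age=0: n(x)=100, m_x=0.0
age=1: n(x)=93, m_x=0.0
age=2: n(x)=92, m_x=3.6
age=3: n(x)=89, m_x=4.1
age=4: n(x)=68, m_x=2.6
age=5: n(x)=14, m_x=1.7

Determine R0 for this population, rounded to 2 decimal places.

lx = nx/n0 = nx/100: 1, 0.93, 0.92, 0.89, 0.68, 0.14
lx·mx by age: 0, 0, 3.312, 3.649, 1.768, 0.238
R0 = Σ lx·mx = 8.967 → 8.97

8.97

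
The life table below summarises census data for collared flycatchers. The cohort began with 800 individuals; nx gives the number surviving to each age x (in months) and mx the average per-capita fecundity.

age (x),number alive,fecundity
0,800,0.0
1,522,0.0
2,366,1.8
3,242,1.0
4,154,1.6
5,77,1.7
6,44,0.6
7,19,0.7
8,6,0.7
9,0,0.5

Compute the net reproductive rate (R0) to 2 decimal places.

lx = nx/n0 = nx/800: 1, 0.6525, 0.4575, 0.3025, 0.1925, 0.09625, 0.055, 0.02375, 0.0075, 0
lx·mx by age: 0, 0, 0.8235, 0.3025, 0.308, 0.163625, 0.033, 0.016625, 0.00525, 0
R0 = Σ lx·mx = 1.6525 → 1.65

1.65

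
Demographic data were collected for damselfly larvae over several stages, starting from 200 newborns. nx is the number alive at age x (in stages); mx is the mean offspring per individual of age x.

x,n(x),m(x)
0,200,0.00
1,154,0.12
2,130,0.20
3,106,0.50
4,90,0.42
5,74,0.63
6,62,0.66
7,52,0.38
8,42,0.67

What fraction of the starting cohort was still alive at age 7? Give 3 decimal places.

0.260

l_7 = n_7/n_0 = 52/200 = 0.26 → 0.260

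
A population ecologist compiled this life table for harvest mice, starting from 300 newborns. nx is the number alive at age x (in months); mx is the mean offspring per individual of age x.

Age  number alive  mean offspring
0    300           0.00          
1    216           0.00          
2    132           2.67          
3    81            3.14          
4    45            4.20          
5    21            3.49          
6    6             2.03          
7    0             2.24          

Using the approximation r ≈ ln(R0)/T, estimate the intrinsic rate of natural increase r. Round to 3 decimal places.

lx = nx/n0 = nx/300: 1, 0.72, 0.44, 0.27, 0.15, 0.07, 0.02, 0
R0 = Σ lx·mx = 0 + 0 + 1.1748 + 0.8478 + 0.63 + 0.2443 + 0.0406 + 0 = 2.9375
Σ x·lx·mx = 8.8781; T = 8.8781/2.9375 = 3.02233…
r ≈ ln(R0)/T = ln(2.9375)/3.02233… = 0.35653… → 0.357

0.357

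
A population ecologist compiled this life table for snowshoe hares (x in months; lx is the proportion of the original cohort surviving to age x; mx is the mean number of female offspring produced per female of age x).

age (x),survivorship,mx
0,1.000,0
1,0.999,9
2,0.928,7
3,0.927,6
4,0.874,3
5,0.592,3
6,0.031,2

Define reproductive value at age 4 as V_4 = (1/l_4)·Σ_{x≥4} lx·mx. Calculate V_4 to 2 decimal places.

5.10

lx·mx for x ≥ 4: 2.622, 1.776, 0.062 → sum = 4.46
V_4 = 4.46 / l_4 = 4.46 / 0.874 = 5.102975… → 5.10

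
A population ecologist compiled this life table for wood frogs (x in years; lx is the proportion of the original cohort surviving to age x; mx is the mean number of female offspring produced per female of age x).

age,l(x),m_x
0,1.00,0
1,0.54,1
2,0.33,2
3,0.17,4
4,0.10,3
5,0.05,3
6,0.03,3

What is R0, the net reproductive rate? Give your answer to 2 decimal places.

lx·mx by age: 0, 0.54, 0.66, 0.68, 0.3, 0.15, 0.09
R0 = Σ lx·mx = 2.42 → 2.42

2.42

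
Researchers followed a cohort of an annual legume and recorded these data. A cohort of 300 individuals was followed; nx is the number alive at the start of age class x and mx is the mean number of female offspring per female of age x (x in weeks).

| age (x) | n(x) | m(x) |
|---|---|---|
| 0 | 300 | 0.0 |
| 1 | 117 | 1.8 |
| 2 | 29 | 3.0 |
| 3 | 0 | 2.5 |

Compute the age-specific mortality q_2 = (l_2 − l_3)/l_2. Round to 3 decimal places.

1.000

lx = nx/n0 = nx/300: 1, 0.39, 0.09667…, 0
q_2 = (l_2 − l_3) / l_2 = (0.096667… − 0) / 0.096667…
     = 0.096667… / 0.096667… = 1 → 1.000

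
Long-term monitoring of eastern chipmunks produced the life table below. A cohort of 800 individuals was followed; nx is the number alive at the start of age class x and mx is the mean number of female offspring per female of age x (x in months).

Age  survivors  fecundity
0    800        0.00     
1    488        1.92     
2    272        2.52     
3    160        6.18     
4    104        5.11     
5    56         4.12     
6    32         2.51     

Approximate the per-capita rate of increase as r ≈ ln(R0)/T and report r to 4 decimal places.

0.5590

lx = nx/n0 = nx/800: 1, 0.61, 0.34, 0.2, 0.13, 0.07, 0.04
R0 = Σ lx·mx = 0 + 1.1712 + 0.8568 + 1.236 + 0.6643 + 0.2884 + 0.1004 = 4.3171
Σ x·lx·mx = 11.2944; T = 11.2944/4.3171 = 2.6162…
r ≈ ln(R0)/T = ln(4.3171)/2.6162… = 0.559049… → 0.5590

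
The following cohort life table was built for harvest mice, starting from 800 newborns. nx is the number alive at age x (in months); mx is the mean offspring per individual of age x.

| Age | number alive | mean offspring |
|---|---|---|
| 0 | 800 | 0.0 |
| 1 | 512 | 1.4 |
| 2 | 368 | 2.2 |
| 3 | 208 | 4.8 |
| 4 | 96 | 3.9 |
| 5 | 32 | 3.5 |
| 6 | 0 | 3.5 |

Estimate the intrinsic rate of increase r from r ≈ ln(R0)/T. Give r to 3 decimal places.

lx = nx/n0 = nx/800: 1, 0.64, 0.46, 0.26, 0.12, 0.04, 0
R0 = Σ lx·mx = 0 + 0.896 + 1.012 + 1.248 + 0.468 + 0.14 + 0 = 3.764
Σ x·lx·mx = 9.236; T = 9.236/3.764 = 2.45377…
r ≈ ln(R0)/T = ln(3.764)/2.45377… = 0.54018… → 0.540

0.540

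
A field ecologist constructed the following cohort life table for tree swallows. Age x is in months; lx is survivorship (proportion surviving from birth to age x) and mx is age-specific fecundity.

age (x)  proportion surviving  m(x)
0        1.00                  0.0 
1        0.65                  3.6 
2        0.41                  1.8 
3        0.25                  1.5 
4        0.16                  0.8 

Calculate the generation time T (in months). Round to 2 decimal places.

lx·mx: 0, 2.34, 0.738, 0.375, 0.128 → R0 = 3.581
x·lx·mx: 0, 2.34, 1.476, 1.125, 0.512 → Σ = 5.453
T = 5.453 / 3.581 = 1.522759… → 1.52

1.52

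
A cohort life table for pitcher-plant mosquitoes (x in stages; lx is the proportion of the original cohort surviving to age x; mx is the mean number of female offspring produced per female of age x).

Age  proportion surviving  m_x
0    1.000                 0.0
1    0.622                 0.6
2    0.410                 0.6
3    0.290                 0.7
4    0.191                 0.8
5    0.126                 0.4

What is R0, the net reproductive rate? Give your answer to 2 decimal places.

lx·mx by age: 0, 0.3732, 0.246, 0.203, 0.1528, 0.0504
R0 = Σ lx·mx = 1.0254 → 1.03

1.03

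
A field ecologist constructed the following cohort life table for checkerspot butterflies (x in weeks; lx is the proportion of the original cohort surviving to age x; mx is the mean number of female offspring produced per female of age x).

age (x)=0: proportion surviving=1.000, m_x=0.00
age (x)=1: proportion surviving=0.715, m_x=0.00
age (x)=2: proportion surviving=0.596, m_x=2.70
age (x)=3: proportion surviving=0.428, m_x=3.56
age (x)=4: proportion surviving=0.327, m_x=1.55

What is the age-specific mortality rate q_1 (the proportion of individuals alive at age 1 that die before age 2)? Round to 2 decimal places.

q_1 = (l_1 − l_2) / l_1 = (0.715 − 0.596) / 0.715
     = 0.119 / 0.715 = 0.166434… → 0.17

0.17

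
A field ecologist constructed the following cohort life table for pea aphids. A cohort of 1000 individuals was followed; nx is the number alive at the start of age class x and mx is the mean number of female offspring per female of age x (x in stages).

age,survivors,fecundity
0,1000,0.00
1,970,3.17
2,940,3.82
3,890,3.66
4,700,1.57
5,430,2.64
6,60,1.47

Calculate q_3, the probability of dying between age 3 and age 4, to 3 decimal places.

0.213

lx = nx/n0 = nx/1000: 1, 0.97, 0.94, 0.89, 0.7, 0.43, 0.06
q_3 = (l_3 − l_4) / l_3 = (0.89 − 0.7) / 0.89
     = 0.19 / 0.89 = 0.213483… → 0.213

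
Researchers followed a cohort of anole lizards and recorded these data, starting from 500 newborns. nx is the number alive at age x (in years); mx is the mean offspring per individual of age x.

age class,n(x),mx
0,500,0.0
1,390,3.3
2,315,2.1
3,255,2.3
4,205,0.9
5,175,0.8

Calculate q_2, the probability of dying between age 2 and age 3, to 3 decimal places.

lx = nx/n0 = nx/500: 1, 0.78, 0.63, 0.51, 0.41, 0.35
q_2 = (l_2 − l_3) / l_2 = (0.63 − 0.51) / 0.63
     = 0.12 / 0.63 = 0.190476… → 0.190

0.190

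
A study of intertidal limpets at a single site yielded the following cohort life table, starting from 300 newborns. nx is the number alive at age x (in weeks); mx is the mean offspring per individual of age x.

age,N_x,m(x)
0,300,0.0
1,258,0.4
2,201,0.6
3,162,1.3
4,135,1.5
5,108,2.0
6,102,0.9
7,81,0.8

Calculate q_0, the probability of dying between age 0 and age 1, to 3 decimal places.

0.140

lx = nx/n0 = nx/300: 1, 0.86, 0.67, 0.54, 0.45, 0.36, 0.34, 0.27
q_0 = (l_0 − l_1) / l_0 = (1 − 0.86) / 1
     = 0.14 / 1 = 0.14 → 0.140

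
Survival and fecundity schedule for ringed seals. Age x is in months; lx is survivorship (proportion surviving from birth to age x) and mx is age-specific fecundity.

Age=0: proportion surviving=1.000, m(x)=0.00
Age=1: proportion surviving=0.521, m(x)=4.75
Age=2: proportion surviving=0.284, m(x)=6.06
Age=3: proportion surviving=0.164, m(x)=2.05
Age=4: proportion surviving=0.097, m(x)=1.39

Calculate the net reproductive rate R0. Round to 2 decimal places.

lx·mx by age: 0, 2.47475, 1.72104, 0.3362, 0.13483
R0 = Σ lx·mx = 4.66682 → 4.67

4.67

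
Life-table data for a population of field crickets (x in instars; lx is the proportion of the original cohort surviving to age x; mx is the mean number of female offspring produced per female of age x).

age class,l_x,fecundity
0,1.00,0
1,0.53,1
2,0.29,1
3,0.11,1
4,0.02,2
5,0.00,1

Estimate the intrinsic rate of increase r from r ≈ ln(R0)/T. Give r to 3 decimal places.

R0 = Σ lx·mx = 0 + 0.53 + 0.29 + 0.11 + 0.04 + 0 = 0.97
Σ x·lx·mx = 1.6; T = 1.6/0.97 = 1.64948…
r ≈ ln(R0)/T = ln(0.97)/1.64948… = -0.01847… → -0.018

-0.018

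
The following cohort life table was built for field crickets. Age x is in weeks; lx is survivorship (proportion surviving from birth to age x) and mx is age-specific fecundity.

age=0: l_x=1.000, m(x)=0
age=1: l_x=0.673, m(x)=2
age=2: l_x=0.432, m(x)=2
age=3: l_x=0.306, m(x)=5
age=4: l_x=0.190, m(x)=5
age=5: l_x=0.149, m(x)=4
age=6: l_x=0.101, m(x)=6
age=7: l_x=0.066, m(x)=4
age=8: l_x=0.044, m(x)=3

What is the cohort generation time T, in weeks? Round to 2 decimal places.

lx·mx: 0, 1.346, 0.864, 1.53, 0.95, 0.596, 0.606, 0.264, 0.132 → R0 = 6.288
x·lx·mx: 0, 1.346, 1.728, 4.59, 3.8, 2.98, 3.636, 1.848, 1.056 → Σ = 20.984
T = 20.984 / 6.288 = 3.33715… → 3.34

3.34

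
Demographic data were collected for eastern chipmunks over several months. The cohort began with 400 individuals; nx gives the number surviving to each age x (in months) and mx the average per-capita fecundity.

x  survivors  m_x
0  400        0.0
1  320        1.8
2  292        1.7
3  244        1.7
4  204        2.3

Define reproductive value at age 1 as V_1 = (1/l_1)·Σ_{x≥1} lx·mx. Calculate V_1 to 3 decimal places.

6.114

lx = nx/n0 = nx/400: 1, 0.8, 0.73, 0.61, 0.51
lx·mx for x ≥ 1: 1.44, 1.241, 1.037, 1.173 → sum = 4.891
V_1 = 4.891 / l_1 = 4.891 / 0.8 = 6.11375 → 6.114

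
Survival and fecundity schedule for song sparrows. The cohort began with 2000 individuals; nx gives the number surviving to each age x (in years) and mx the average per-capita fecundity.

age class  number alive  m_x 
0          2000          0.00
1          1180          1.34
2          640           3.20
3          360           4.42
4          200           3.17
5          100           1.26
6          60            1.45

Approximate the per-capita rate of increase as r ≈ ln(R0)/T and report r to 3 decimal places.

0.476

lx = nx/n0 = nx/2000: 1, 0.59, 0.32, 0.18, 0.1, 0.05, 0.03
R0 = Σ lx·mx = 0 + 0.7906 + 1.024 + 0.7956 + 0.317 + 0.063 + 0.0435 = 3.0337
Σ x·lx·mx = 7.0694; T = 7.0694/3.0337 = 2.33029…
r ≈ ln(R0)/T = ln(3.0337)/2.33029… = 0.47624… → 0.476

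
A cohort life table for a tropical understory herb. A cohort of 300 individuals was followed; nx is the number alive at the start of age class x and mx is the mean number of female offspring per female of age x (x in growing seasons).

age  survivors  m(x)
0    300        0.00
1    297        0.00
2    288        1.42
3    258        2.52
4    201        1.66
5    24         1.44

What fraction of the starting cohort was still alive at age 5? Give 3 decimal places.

0.080

l_5 = n_5/n_0 = 24/300 = 0.08 → 0.080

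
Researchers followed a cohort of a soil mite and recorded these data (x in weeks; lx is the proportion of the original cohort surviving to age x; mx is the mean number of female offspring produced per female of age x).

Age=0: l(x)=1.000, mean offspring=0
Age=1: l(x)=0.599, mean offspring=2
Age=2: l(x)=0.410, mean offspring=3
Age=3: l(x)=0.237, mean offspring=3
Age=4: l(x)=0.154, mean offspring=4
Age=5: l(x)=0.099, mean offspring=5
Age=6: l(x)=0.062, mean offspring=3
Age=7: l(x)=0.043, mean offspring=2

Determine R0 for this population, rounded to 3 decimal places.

lx·mx by age: 0, 1.198, 1.23, 0.711, 0.616, 0.495, 0.186, 0.086
R0 = Σ lx·mx = 4.522 → 4.522

4.522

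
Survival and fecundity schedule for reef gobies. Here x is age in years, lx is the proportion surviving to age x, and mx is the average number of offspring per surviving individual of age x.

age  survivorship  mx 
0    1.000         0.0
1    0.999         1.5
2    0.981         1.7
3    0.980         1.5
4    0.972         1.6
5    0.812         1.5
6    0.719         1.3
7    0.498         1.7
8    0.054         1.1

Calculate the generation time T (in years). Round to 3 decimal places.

lx·mx: 0, 1.4985, 1.6677, 1.47, 1.5552, 1.218, 0.9347, 0.8466, 0.0594 → R0 = 9.2501
x·lx·mx: 0, 1.4985, 3.3354, 4.41, 6.2208, 6.09, 5.6082, 5.9262, 0.4752 → Σ = 33.5643
T = 33.5643 / 9.2501 = 3.628534… → 3.629

3.629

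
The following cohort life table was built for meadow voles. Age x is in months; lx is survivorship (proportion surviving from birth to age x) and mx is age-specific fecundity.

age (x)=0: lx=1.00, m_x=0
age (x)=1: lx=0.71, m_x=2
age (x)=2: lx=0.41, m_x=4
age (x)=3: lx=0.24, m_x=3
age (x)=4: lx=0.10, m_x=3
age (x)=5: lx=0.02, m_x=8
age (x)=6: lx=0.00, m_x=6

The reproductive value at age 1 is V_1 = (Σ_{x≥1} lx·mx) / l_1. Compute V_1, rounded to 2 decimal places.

5.97

lx·mx for x ≥ 1: 1.42, 1.64, 0.72, 0.3, 0.16, 0 → sum = 4.24
V_1 = 4.24 / l_1 = 4.24 / 0.71 = 5.971831… → 5.97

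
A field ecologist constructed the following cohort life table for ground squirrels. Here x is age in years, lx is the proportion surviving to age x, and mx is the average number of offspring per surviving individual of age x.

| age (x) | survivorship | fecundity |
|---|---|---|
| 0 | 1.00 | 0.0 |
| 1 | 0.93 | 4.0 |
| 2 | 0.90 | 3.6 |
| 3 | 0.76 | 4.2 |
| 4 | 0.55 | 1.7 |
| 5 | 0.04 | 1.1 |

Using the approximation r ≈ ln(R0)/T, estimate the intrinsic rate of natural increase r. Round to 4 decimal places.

1.1300

R0 = Σ lx·mx = 0 + 3.72 + 3.24 + 3.192 + 0.935 + 0.044 = 11.131
Σ x·lx·mx = 23.736; T = 23.736/11.131 = 2.13242…
r ≈ ln(R0)/T = ln(11.131)/2.13242… = 1.130045… → 1.1300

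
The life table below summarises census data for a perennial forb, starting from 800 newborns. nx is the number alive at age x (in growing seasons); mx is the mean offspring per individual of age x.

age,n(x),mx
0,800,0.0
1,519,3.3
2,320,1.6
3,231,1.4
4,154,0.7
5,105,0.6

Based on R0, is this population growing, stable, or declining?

growing

lx = nx/n0 = nx/800: 1, 0.64875, 0.4, 0.28875, 0.1925, 0.13125
R0 = Σ lx·mx = 0 + 2.140875 + 0.64 + 0.40425 + 0.13475 + 0.07875 = 3.398625
R0 > 1, so the population is growing.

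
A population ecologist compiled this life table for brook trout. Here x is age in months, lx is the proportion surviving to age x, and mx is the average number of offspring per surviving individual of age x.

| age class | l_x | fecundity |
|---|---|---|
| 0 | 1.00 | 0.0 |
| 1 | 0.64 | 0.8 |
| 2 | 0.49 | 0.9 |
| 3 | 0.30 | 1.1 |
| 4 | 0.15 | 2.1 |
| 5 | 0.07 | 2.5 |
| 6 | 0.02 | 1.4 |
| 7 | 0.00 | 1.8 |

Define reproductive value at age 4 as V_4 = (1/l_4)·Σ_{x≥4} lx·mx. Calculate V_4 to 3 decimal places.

lx·mx for x ≥ 4: 0.315, 0.175, 0.028, 0 → sum = 0.518
V_4 = 0.518 / l_4 = 0.518 / 0.15 = 3.453333… → 3.453

3.453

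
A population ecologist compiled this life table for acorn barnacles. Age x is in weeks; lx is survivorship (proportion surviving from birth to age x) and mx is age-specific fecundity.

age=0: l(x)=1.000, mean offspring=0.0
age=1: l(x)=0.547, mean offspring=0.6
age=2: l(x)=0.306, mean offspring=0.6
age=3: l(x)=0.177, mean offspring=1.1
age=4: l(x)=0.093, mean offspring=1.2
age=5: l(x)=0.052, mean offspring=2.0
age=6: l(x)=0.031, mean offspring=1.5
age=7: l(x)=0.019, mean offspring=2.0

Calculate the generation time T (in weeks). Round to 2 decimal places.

2.77

lx·mx: 0, 0.3282, 0.1836, 0.1947, 0.1116, 0.104, 0.0465, 0.038 → R0 = 1.0066
x·lx·mx: 0, 0.3282, 0.3672, 0.5841, 0.4464, 0.52, 0.279, 0.266 → Σ = 2.7909
T = 2.7909 / 1.0066 = 2.772601… → 2.77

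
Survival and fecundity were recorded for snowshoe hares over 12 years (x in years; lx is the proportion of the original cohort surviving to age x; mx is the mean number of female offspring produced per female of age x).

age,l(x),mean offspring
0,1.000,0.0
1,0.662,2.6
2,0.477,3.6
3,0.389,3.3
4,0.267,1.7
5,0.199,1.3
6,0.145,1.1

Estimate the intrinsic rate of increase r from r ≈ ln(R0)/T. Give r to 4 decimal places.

0.7368

R0 = Σ lx·mx = 0 + 1.7212 + 1.7172 + 1.2837 + 0.4539 + 0.2587 + 0.1595 = 5.5942
Σ x·lx·mx = 13.0728; T = 13.0728/5.5942 = 2.33685…
r ≈ ln(R0)/T = ln(5.5942)/2.33685… = 0.736774… → 0.7368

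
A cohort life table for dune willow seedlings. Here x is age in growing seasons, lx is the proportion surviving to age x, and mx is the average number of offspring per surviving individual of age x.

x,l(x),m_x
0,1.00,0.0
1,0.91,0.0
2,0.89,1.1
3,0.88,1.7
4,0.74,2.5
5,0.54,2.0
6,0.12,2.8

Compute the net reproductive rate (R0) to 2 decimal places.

lx·mx by age: 0, 0, 0.979, 1.496, 1.85, 1.08, 0.336
R0 = Σ lx·mx = 5.741 → 5.74

5.74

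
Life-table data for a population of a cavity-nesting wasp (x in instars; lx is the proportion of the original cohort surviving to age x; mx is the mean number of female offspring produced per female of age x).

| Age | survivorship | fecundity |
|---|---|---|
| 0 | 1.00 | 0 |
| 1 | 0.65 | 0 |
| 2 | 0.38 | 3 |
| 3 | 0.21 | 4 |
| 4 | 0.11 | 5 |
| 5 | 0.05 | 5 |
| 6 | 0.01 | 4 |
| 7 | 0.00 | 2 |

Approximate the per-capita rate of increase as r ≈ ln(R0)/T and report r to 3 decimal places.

0.344

R0 = Σ lx·mx = 0 + 0 + 1.14 + 0.84 + 0.55 + 0.25 + 0.04 + 0 = 2.82
Σ x·lx·mx = 8.49; T = 8.49/2.82 = 3.01064…
r ≈ ln(R0)/T = ln(2.82)/3.01064… = 0.34436… → 0.344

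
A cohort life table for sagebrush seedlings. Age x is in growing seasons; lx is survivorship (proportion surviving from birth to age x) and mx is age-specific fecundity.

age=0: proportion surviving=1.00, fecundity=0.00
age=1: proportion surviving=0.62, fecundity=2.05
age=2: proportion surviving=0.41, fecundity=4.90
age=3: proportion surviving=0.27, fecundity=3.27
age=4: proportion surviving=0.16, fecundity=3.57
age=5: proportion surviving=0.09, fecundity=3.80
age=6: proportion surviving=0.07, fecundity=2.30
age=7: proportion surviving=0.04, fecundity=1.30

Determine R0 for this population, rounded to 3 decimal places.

lx·mx by age: 0, 1.271, 2.009, 0.8829, 0.5712, 0.342, 0.161, 0.052
R0 = Σ lx·mx = 5.2891 → 5.289

5.289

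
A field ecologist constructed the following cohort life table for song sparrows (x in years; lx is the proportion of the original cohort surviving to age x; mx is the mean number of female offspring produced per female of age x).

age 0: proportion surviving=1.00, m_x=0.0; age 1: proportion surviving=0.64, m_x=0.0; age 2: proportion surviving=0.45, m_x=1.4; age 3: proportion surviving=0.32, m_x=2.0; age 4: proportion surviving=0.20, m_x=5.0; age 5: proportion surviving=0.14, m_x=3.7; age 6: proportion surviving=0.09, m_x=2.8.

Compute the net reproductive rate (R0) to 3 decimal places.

lx·mx by age: 0, 0, 0.63, 0.64, 1, 0.518, 0.252
R0 = Σ lx·mx = 3.04 → 3.040

3.040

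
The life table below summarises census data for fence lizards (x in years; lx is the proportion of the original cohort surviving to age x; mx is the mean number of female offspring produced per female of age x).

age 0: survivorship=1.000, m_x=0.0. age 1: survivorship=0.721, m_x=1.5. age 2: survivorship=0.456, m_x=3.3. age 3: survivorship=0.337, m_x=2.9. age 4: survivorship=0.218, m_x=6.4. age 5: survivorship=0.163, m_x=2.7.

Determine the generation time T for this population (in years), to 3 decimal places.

lx·mx: 0, 1.0815, 1.5048, 0.9773, 1.3952, 0.4401 → R0 = 5.3989
x·lx·mx: 0, 1.0815, 3.0096, 2.9319, 5.5808, 2.2005 → Σ = 14.8043
T = 14.8043 / 5.3989 = 2.742096… → 2.742

2.742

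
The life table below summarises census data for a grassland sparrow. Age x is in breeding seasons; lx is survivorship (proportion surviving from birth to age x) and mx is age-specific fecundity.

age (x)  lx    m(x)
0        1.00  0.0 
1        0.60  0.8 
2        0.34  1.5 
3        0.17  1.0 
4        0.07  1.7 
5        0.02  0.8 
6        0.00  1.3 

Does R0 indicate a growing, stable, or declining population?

R0 = Σ lx·mx = 0 + 0.48 + 0.51 + 0.17 + 0.119 + 0.016 + 0 = 1.295
R0 > 1, so the population is growing.

growing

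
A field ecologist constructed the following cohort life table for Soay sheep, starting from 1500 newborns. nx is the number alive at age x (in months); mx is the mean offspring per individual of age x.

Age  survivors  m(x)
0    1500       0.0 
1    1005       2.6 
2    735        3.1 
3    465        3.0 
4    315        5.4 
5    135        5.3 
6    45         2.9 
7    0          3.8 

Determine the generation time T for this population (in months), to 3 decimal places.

lx = nx/n0 = nx/1500: 1, 0.67, 0.49, 0.31, 0.21, 0.09, 0.03, 0
lx·mx: 0, 1.742, 1.519, 0.93, 1.134, 0.477, 0.087, 0 → R0 = 5.889
x·lx·mx: 0, 1.742, 3.038, 2.79, 4.536, 2.385, 0.522, 0 → Σ = 15.013
T = 15.013 / 5.889 = 2.549329… → 2.549

2.549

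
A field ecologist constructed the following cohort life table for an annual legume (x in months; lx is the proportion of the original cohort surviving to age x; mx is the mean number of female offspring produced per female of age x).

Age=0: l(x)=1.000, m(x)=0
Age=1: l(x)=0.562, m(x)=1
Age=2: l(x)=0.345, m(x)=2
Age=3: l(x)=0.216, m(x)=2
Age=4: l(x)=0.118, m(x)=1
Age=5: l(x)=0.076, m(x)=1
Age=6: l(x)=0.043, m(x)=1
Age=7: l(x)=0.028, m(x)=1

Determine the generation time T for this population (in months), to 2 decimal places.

lx·mx: 0, 0.562, 0.69, 0.432, 0.118, 0.076, 0.043, 0.028 → R0 = 1.949
x·lx·mx: 0, 0.562, 1.38, 1.296, 0.472, 0.38, 0.258, 0.196 → Σ = 4.544
T = 4.544 / 1.949 = 2.331452… → 2.33

2.33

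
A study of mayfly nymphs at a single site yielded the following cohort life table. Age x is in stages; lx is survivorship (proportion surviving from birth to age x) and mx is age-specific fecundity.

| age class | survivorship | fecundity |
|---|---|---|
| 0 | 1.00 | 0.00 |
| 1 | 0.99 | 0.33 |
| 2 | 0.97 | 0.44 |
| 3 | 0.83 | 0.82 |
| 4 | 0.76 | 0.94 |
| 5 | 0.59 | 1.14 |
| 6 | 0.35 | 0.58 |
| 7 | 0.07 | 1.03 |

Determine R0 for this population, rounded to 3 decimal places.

lx·mx by age: 0, 0.3267, 0.4268, 0.6806, 0.7144, 0.6726, 0.203, 0.0721
R0 = Σ lx·mx = 3.0962 → 3.096

3.096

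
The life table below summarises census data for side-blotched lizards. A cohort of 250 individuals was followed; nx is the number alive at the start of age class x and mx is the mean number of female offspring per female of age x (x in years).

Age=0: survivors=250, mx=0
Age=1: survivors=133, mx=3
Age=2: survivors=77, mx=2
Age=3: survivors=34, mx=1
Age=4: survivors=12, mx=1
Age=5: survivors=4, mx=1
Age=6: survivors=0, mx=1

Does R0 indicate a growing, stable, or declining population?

lx = nx/n0 = nx/250: 1, 0.532, 0.308, 0.136, 0.048, 0.016, 0
R0 = Σ lx·mx = 0 + 1.596 + 0.616 + 0.136 + 0.048 + 0.016 + 0 = 2.412
R0 > 1, so the population is growing.

growing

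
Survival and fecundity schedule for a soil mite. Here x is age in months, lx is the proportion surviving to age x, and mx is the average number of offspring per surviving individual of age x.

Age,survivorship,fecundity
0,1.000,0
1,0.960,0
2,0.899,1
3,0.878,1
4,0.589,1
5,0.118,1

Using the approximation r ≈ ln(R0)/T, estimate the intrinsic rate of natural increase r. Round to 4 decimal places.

R0 = Σ lx·mx = 0 + 0 + 0.899 + 0.878 + 0.589 + 0.118 = 2.484
Σ x·lx·mx = 7.378; T = 7.378/2.484 = 2.97021…
r ≈ ln(R0)/T = ln(2.484)/2.97021… = 0.306332… → 0.3063

0.3063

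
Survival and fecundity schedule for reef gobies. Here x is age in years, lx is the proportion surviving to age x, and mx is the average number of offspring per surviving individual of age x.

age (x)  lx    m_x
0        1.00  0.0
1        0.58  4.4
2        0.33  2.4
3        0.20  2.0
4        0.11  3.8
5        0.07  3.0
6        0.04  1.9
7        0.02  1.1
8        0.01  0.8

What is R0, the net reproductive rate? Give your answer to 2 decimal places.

lx·mx by age: 0, 2.552, 0.792, 0.4, 0.418, 0.21, 0.076, 0.022, 0.008
R0 = Σ lx·mx = 4.478 → 4.48

4.48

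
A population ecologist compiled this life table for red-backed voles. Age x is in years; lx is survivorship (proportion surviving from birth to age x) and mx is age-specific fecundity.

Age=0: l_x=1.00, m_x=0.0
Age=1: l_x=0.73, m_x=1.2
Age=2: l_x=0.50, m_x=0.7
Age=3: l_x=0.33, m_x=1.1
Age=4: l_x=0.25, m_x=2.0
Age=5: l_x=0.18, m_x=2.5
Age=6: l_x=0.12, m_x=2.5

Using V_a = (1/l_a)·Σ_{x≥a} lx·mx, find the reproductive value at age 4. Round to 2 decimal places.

lx·mx for x ≥ 4: 0.5, 0.45, 0.3 → sum = 1.25
V_4 = 1.25 / l_4 = 1.25 / 0.25 = 5 → 5.00

5.00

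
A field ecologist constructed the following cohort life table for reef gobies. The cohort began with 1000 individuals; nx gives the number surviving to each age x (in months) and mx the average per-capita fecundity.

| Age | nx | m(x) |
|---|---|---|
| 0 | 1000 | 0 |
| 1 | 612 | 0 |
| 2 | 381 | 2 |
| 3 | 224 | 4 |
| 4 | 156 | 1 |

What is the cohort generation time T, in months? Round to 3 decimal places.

lx = nx/n0 = nx/1000: 1, 0.612, 0.381, 0.224, 0.156
lx·mx: 0, 0, 0.762, 0.896, 0.156 → R0 = 1.814
x·lx·mx: 0, 0, 1.524, 2.688, 0.624 → Σ = 4.836
T = 4.836 / 1.814 = 2.665932… → 2.666

2.666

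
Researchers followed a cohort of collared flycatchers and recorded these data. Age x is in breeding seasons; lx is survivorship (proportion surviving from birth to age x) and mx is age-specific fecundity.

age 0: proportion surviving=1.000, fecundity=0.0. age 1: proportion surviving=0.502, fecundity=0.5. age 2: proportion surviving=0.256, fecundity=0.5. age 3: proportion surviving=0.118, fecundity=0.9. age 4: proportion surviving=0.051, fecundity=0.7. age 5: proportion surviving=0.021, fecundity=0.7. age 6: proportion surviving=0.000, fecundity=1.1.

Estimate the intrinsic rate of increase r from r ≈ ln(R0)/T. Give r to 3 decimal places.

R0 = Σ lx·mx = 0 + 0.251 + 0.128 + 0.1062 + 0.0357 + 0.0147 + 0 = 0.5356
Σ x·lx·mx = 1.0419; T = 1.0419/0.5356 = 1.94529…
r ≈ ln(R0)/T = ln(0.5356)/1.94529… = -0.32096… → -0.321

-0.321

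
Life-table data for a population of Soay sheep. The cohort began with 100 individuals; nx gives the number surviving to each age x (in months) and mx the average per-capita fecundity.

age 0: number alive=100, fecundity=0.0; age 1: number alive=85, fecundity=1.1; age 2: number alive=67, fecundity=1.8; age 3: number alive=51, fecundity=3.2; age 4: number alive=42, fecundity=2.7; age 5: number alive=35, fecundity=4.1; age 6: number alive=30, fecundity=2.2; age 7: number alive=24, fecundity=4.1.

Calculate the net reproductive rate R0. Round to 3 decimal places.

lx = nx/n0 = nx/100: 1, 0.85, 0.67, 0.51, 0.42, 0.35, 0.3, 0.24
lx·mx by age: 0, 0.935, 1.206, 1.632, 1.134, 1.435, 0.66, 0.984
R0 = Σ lx·mx = 7.986 → 7.986

7.986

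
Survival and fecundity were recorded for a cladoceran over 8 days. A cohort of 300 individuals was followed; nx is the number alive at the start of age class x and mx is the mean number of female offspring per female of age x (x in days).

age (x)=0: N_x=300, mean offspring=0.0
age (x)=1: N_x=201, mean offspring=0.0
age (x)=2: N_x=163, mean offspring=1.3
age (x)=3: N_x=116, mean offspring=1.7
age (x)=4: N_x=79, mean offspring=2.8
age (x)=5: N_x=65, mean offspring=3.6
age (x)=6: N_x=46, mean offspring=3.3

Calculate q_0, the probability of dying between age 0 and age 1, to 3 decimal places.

lx = nx/n0 = nx/300: 1, 0.67, 0.54333…, 0.38667…, 0.26333…, 0.21667…, 0.15333…
q_0 = (l_0 − l_1) / l_0 = (1 − 0.67) / 1
     = 0.33 / 1 = 0.33 → 0.330

0.330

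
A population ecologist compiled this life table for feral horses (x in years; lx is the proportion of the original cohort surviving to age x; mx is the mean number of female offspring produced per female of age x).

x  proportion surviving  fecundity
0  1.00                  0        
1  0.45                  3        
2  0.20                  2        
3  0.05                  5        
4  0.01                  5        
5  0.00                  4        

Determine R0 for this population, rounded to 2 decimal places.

lx·mx by age: 0, 1.35, 0.4, 0.25, 0.05, 0
R0 = Σ lx·mx = 2.05 → 2.05

2.05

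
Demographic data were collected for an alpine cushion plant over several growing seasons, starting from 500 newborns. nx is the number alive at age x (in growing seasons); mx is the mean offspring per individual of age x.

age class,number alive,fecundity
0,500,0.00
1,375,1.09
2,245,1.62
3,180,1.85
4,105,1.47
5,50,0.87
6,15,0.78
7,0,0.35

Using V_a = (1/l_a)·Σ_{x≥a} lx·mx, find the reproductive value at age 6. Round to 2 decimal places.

lx = nx/n0 = nx/500: 1, 0.75, 0.49, 0.36, 0.21, 0.1, 0.03, 0
lx·mx for x ≥ 6: 0.0234, 0 → sum = 0.0234
V_6 = 0.0234 / l_6 = 0.0234 / 0.03 = 0.78 → 0.78

0.78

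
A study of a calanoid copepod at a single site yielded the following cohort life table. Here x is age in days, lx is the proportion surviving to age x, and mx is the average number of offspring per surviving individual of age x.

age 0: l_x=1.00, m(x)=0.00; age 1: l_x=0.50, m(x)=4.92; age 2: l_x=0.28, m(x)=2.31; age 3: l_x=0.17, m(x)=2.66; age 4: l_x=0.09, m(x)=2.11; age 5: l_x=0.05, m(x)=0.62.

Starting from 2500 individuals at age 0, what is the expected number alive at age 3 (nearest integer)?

425

Expected survivors = N0 · l_3 = 2500 × 0.17 = 425 → 425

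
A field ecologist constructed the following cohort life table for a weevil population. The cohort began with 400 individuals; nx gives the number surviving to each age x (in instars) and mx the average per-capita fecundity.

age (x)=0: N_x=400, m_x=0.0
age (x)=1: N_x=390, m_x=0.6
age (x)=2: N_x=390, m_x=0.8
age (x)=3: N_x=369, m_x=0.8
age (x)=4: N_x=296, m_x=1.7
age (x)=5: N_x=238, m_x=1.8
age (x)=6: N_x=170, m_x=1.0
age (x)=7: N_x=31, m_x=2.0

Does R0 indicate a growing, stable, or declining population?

growing

lx = nx/n0 = nx/400: 1, 0.975, 0.975, 0.9225, 0.74, 0.595, 0.425, 0.0775
R0 = Σ lx·mx = 0 + 0.585 + 0.78 + 0.738 + 1.258 + 1.071 + 0.425 + 0.155 = 5.012
R0 > 1, so the population is growing.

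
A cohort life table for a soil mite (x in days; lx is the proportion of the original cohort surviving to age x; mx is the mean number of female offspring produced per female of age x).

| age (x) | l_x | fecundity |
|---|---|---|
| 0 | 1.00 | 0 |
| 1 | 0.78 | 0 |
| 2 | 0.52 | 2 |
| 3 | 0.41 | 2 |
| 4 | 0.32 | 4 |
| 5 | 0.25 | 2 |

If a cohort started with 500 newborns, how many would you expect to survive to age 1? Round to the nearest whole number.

Expected survivors = N0 · l_1 = 500 × 0.78 = 390 → 390

390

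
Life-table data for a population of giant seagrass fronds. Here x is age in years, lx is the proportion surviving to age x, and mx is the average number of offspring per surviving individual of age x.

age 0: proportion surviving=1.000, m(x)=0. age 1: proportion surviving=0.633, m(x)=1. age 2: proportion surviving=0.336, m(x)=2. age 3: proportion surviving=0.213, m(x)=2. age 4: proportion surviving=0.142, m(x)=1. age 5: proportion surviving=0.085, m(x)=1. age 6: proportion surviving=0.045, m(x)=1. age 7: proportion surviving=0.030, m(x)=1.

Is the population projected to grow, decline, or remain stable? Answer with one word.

growing

R0 = Σ lx·mx = 0 + 0.633 + 0.672 + 0.426 + 0.142 + 0.085 + 0.045 + 0.03 = 2.033
R0 > 1, so the population is growing.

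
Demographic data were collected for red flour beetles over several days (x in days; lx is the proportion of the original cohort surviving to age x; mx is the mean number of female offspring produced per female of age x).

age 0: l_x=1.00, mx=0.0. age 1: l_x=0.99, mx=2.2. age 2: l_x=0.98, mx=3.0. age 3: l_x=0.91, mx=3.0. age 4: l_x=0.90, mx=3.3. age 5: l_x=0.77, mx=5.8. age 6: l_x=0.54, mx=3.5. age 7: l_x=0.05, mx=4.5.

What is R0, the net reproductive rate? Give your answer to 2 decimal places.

lx·mx by age: 0, 2.178, 2.94, 2.73, 2.97, 4.466, 1.89, 0.225
R0 = Σ lx·mx = 17.399 → 17.40

17.40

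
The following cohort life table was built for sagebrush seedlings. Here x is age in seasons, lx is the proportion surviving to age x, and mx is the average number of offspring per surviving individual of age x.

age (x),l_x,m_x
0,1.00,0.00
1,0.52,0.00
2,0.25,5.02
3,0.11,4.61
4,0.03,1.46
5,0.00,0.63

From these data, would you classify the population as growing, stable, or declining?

R0 = Σ lx·mx = 0 + 0 + 1.255 + 0.5071 + 0.0438 + 0 = 1.8059
R0 > 1, so the population is growing.

growing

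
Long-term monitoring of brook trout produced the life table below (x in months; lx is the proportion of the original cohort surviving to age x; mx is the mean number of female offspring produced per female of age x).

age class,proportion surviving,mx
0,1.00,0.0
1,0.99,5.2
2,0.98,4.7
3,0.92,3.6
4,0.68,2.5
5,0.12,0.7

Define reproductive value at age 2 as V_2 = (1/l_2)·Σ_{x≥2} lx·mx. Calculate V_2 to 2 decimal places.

9.90

lx·mx for x ≥ 2: 4.606, 3.312, 1.7, 0.084 → sum = 9.702
V_2 = 9.702 / l_2 = 9.702 / 0.98 = 9.9 → 9.90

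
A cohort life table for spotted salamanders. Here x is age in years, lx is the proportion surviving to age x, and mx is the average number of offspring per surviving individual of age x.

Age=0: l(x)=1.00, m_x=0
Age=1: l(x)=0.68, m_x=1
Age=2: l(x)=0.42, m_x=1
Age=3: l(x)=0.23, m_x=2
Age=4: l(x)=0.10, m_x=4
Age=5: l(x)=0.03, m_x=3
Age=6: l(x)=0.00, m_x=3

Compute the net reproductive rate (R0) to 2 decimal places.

lx·mx by age: 0, 0.68, 0.42, 0.46, 0.4, 0.09, 0
R0 = Σ lx·mx = 2.05 → 2.05

2.05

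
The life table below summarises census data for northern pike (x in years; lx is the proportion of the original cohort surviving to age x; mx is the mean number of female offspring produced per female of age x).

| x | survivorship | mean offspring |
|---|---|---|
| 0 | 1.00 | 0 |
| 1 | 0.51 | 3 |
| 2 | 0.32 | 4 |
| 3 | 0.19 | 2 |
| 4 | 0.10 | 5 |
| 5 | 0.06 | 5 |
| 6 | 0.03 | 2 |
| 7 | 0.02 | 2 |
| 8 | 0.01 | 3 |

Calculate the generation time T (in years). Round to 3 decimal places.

2.333

lx·mx: 0, 1.53, 1.28, 0.38, 0.5, 0.3, 0.06, 0.04, 0.03 → R0 = 4.12
x·lx·mx: 0, 1.53, 2.56, 1.14, 2, 1.5, 0.36, 0.28, 0.24 → Σ = 9.61
T = 9.61 / 4.12 = 2.332524… → 2.333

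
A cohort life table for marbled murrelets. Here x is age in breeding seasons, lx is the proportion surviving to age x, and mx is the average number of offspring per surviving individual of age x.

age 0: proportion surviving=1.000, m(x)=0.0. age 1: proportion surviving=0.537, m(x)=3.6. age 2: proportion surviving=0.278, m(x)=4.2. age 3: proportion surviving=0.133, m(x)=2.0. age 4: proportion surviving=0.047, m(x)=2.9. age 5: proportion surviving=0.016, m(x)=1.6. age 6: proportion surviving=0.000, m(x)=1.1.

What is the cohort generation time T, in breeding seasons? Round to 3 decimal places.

lx·mx: 0, 1.9332, 1.1676, 0.266, 0.1363, 0.0256, 0 → R0 = 3.5287
x·lx·mx: 0, 1.9332, 2.3352, 0.798, 0.5452, 0.128, 0 → Σ = 5.7396
T = 5.7396 / 3.5287 = 1.626548… → 1.627

1.627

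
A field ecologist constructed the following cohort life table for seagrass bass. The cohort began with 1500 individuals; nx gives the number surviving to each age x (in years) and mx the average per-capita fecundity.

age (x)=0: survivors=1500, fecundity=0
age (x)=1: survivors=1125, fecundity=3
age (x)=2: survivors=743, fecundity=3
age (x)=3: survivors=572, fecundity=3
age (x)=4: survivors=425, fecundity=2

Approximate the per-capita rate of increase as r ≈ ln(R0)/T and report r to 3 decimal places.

lx = nx/n0 = nx/1500: 1, 0.75, 0.49533…, 0.38133…, 0.28333…
R0 = Σ lx·mx = 0 + 2.25 + 1.486… + 1.144… + 0.56667… = 5.446667…
Σ x·lx·mx = 10.920667…; T = 10.920667…/5.446667… = 2.00502…
r ≈ ln(R0)/T = ln(5.446667…)/2.00502… = 0.84538… → 0.845

0.845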